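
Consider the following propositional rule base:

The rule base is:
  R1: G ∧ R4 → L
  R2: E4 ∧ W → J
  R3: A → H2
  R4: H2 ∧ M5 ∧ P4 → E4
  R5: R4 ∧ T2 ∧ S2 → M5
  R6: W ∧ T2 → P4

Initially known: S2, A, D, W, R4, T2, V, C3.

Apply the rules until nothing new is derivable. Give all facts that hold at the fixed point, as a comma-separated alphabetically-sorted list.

A, C3, D, E4, H2, J, M5, P4, R4, S2, T2, V, W

Round 1 — R3, R5, R6, derive H2, M5, P4.
Round 2 — R4, derive E4.
Round 3 — R2, derive J.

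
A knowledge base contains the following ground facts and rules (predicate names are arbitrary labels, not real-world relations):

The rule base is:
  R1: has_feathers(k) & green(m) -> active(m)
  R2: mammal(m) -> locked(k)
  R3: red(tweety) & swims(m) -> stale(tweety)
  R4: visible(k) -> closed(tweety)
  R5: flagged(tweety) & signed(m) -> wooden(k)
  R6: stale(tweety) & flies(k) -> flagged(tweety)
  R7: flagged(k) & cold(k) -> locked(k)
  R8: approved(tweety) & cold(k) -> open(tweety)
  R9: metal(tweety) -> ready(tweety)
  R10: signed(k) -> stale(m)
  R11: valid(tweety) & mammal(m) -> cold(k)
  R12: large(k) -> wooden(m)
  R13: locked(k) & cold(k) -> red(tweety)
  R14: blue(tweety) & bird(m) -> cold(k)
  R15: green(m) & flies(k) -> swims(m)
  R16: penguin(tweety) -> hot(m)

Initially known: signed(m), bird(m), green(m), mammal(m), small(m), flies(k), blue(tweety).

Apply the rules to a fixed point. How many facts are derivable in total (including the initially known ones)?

14

Round 1 fires R2, R14, R15, giving locked(k), cold(k), swims(m).
Round 2 fires R13, giving red(tweety).
Round 3 fires R3, giving stale(tweety).
Round 4 fires R6, giving flagged(tweety).
Round 5 fires R5, giving wooden(k).
Closure: {bird(m), blue(tweety), cold(k), flagged(tweety), flies(k), green(m), locked(k), mammal(m), red(tweety), signed(m), small(m), stale(tweety), swims(m), wooden(k)} — 14 facts.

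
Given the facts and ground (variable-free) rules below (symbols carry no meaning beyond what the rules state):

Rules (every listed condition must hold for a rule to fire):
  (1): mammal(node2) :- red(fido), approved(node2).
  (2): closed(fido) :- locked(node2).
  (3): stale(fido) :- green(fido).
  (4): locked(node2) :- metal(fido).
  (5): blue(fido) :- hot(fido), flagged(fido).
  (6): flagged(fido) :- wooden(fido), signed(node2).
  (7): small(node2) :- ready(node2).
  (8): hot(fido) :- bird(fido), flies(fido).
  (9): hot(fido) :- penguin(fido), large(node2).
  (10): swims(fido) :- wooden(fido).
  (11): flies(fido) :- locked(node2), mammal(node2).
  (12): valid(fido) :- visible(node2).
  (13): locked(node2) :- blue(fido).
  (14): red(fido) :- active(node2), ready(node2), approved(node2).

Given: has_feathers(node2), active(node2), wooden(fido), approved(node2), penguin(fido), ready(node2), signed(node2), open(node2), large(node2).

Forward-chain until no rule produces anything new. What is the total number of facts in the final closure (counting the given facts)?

19

Round 1: (6) [flagged(fido) :- wooden(fido), signed(node2).]; (7) [small(node2) :- ready(node2).]; (9) [hot(fido) :- penguin(fido), large(node2).]; (10) [swims(fido) :- wooden(fido).]; (14) [red(fido) :- active(node2), ready(node2), approved(node2).]. Adds flagged(fido), small(node2), hot(fido), swims(fido), red(fido).
Round 2: (1) [mammal(node2) :- red(fido), approved(node2).]; (5) [blue(fido) :- hot(fido), flagged(fido).]. Adds mammal(node2), blue(fido).
Round 3: (13) [locked(node2) :- blue(fido).]. Adds locked(node2).
Round 4: (2) [closed(fido) :- locked(node2).]; (11) [flies(fido) :- locked(node2), mammal(node2).]. Adds closed(fido), flies(fido).
Closure: {active(node2), approved(node2), blue(fido), closed(fido), flagged(fido), flies(fido), has_feathers(node2), hot(fido), large(node2), locked(node2), mammal(node2), open(node2), penguin(fido), ready(node2), red(fido), signed(node2), small(node2), swims(fido), wooden(fido)} — 19 facts.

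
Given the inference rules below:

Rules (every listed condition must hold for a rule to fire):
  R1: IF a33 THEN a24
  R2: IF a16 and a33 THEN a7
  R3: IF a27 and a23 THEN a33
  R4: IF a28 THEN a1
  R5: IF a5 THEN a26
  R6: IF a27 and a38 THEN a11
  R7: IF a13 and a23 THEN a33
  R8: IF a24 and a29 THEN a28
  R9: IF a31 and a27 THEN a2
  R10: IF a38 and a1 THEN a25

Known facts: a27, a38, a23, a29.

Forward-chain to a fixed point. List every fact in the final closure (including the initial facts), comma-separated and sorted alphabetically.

a1, a11, a23, a24, a25, a27, a28, a29, a33, a38

Round 1 fires R3, R6, giving a33, a11.
Round 2 fires R1, giving a24.
Round 3 fires R8, giving a28.
Round 4 fires R4, giving a1.
Round 5 fires R10, giving a25.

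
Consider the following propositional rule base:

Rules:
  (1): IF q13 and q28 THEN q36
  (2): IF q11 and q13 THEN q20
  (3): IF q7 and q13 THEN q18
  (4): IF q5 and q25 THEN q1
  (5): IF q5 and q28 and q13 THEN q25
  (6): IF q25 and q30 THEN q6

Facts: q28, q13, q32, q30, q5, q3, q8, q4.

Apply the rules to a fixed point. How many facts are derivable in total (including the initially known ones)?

12

Round 1 fires (1), (5), giving q36, q25.
Round 2 fires (4), (6), giving q1, q6.
Closure: {q1, q13, q25, q28, q3, q30, q32, q36, q4, q5, q6, q8} — 12 facts.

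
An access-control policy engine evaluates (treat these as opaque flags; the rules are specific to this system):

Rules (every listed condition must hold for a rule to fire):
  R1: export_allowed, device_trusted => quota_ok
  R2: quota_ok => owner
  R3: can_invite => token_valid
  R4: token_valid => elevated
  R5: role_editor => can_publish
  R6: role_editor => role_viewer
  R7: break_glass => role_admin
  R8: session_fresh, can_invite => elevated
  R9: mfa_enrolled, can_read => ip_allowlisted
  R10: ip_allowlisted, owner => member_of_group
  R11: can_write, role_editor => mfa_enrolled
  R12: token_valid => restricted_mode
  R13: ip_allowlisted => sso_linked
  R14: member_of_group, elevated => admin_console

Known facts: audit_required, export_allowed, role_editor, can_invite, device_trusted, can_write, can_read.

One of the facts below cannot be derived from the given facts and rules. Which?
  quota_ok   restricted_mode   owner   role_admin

role_admin

Round 1: R1 [export_allowed, device_trusted => quota_ok]; R3 [can_invite => token_valid]; R5 [role_editor => can_publish]; R6 [role_editor => role_viewer]; R11 [can_write, role_editor => mfa_enrolled]. New: quota_ok, token_valid, can_publish, role_viewer, mfa_enrolled.
Round 2: R2 [quota_ok => owner]; R4 [token_valid => elevated]; R9 [mfa_enrolled, can_read => ip_allowlisted]; R12 [token_valid => restricted_mode]. New: owner, elevated, ip_allowlisted, restricted_mode.
Round 3: R10 [ip_allowlisted, owner => member_of_group]; R13 [ip_allowlisted => sso_linked]. New: member_of_group, sso_linked.
Round 4: R14 [member_of_group, elevated => admin_console]. New: admin_console.
Derived: restricted_mode (round 2), owner (round 2), quota_ok (round 1). role_admin never appears in any round.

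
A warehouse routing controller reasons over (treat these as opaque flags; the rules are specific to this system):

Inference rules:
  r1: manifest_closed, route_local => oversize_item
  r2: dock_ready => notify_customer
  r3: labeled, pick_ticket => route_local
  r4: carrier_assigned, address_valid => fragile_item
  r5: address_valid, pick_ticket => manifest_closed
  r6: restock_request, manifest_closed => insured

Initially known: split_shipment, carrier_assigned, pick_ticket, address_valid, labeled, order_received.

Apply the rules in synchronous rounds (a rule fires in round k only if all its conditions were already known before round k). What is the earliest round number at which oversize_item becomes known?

Round 1 — r3, r4, r5, derive route_local, fragile_item, manifest_closed.
Round 2 — r1, derive oversize_item.
oversize_item first appears in round 2.

2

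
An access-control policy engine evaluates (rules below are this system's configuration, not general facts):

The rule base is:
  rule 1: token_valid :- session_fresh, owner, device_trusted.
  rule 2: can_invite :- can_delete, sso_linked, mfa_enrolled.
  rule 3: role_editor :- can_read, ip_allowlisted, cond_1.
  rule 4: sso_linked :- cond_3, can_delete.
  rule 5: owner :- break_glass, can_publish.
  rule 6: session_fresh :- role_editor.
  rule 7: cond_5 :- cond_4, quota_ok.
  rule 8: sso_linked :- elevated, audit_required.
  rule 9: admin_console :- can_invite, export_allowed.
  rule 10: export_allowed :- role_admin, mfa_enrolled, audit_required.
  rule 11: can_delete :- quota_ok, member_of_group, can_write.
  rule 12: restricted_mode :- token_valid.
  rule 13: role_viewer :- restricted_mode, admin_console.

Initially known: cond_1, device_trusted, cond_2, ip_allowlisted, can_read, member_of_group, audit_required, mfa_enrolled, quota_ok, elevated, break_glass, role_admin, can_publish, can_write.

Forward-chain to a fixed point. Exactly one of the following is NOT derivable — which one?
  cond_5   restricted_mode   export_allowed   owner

Round 1 — rule 3, rule 5, rule 8, rule 10, rule 11, derive role_editor, owner, sso_linked, export_allowed, can_delete.
Round 2 — rule 2, rule 6, derive can_invite, session_fresh.
Round 3 — rule 1, rule 9, derive token_valid, admin_console.
Round 4 — rule 12, derive restricted_mode.
Round 5 — rule 13, derive role_viewer.
Derived: export_allowed (round 1), restricted_mode (round 4), owner (round 1). cond_5 never appears in any round.

cond_5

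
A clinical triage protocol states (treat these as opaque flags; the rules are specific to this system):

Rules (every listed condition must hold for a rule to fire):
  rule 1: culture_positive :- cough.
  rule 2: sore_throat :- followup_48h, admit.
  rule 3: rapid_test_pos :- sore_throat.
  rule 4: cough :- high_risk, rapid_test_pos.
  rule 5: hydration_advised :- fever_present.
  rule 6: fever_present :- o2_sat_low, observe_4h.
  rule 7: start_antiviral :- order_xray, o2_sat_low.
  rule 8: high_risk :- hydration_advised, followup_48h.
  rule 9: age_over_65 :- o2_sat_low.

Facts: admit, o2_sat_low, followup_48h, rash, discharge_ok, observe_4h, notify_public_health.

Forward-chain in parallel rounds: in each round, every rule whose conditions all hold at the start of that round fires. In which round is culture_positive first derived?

Round 1 — rule 2, rule 6, rule 9, derive sore_throat, fever_present, age_over_65.
Round 2 — rule 3, rule 5, derive rapid_test_pos, hydration_advised.
Round 3 — rule 8, derive high_risk.
Round 4 — rule 4, derive cough.
Round 5 — rule 1, derive culture_positive.
culture_positive first appears in round 5.

5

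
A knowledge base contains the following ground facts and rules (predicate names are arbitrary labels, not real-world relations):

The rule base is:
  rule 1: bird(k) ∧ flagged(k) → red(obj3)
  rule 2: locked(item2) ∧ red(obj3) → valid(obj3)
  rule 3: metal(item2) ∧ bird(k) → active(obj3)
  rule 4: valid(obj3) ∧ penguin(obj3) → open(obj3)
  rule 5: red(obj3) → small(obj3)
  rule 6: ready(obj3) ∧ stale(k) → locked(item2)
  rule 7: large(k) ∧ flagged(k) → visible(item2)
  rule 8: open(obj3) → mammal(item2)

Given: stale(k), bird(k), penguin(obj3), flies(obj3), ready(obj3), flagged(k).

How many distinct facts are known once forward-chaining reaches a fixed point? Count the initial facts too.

12

Round 1: rule 1 [bird(k) ∧ flagged(k) → red(obj3)]; rule 6 [ready(obj3) ∧ stale(k) → locked(item2)]. New: red(obj3), locked(item2).
Round 2: rule 2 [locked(item2) ∧ red(obj3) → valid(obj3)]; rule 5 [red(obj3) → small(obj3)]. New: valid(obj3), small(obj3).
Round 3: rule 4 [valid(obj3) ∧ penguin(obj3) → open(obj3)]. New: open(obj3).
Round 4: rule 8 [open(obj3) → mammal(item2)]. New: mammal(item2).
Closure: {bird(k), flagged(k), flies(obj3), locked(item2), mammal(item2), open(obj3), penguin(obj3), ready(obj3), red(obj3), small(obj3), stale(k), valid(obj3)} — 12 facts.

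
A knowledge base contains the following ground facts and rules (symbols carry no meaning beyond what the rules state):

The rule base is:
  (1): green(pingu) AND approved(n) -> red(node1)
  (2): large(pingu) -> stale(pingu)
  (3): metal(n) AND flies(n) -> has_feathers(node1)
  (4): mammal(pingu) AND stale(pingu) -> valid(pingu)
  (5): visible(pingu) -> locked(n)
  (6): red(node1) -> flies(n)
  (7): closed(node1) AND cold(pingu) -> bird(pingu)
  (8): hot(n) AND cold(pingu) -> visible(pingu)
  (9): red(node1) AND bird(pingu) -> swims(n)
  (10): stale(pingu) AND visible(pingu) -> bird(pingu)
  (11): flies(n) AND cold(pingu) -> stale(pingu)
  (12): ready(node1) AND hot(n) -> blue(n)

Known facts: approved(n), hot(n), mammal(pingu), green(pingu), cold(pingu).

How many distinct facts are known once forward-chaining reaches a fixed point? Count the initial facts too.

13

Round 1 — (1), (8), derive red(node1), visible(pingu).
Round 2 — (5), (6), derive locked(n), flies(n).
Round 3 — (11), derive stale(pingu).
Round 4 — (4), (10), derive valid(pingu), bird(pingu).
Round 5 — (9), derive swims(n).
Closure: {approved(n), bird(pingu), cold(pingu), flies(n), green(pingu), hot(n), locked(n), mammal(pingu), red(node1), stale(pingu), swims(n), valid(pingu), visible(pingu)} — 13 facts.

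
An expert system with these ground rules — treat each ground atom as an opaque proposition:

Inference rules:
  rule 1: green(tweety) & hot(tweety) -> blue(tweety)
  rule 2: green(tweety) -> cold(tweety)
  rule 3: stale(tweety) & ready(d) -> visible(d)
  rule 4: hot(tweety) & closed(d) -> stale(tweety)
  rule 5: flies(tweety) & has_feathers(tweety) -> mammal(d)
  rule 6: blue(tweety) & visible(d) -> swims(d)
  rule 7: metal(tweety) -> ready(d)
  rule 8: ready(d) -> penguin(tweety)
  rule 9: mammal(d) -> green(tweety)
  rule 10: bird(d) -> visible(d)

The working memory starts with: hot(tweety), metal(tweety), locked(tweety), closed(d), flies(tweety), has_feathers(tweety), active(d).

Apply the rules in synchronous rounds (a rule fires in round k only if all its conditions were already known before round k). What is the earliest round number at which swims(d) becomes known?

Round 1: rule 4 [hot(tweety) & closed(d) -> stale(tweety)]; rule 5 [flies(tweety) & has_feathers(tweety) -> mammal(d)]; rule 7 [metal(tweety) -> ready(d)]. Adds stale(tweety), mammal(d), ready(d).
Round 2: rule 3 [stale(tweety) & ready(d) -> visible(d)]; rule 8 [ready(d) -> penguin(tweety)]; rule 9 [mammal(d) -> green(tweety)]. Adds visible(d), penguin(tweety), green(tweety).
Round 3: rule 1 [green(tweety) & hot(tweety) -> blue(tweety)]; rule 2 [green(tweety) -> cold(tweety)]. Adds blue(tweety), cold(tweety).
Round 4: rule 6 [blue(tweety) & visible(d) -> swims(d)]. Adds swims(d).
swims(d) first appears in round 4.

4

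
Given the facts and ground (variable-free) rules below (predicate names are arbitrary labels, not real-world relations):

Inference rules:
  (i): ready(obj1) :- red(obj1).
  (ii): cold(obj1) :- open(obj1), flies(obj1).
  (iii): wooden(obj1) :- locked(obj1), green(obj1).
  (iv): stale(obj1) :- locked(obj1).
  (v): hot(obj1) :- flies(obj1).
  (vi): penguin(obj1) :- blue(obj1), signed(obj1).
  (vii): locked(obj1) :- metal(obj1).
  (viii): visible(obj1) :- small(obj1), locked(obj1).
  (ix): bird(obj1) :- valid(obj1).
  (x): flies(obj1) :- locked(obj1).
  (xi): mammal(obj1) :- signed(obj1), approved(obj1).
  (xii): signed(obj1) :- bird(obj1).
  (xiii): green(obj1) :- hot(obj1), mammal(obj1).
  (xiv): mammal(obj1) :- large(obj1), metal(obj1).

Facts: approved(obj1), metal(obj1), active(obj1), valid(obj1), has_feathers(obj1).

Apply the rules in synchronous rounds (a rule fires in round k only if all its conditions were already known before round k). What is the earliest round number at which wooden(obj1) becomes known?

5

Round 1: (vii) [locked(obj1) :- metal(obj1).]; (ix) [bird(obj1) :- valid(obj1).]. Adds locked(obj1), bird(obj1).
Round 2: (iv) [stale(obj1) :- locked(obj1).]; (x) [flies(obj1) :- locked(obj1).]; (xii) [signed(obj1) :- bird(obj1).]. Adds stale(obj1), flies(obj1), signed(obj1).
Round 3: (v) [hot(obj1) :- flies(obj1).]; (xi) [mammal(obj1) :- signed(obj1), approved(obj1).]. Adds hot(obj1), mammal(obj1).
Round 4: (xiii) [green(obj1) :- hot(obj1), mammal(obj1).]. Adds green(obj1).
Round 5: (iii) [wooden(obj1) :- locked(obj1), green(obj1).]. Adds wooden(obj1).
wooden(obj1) first appears in round 5.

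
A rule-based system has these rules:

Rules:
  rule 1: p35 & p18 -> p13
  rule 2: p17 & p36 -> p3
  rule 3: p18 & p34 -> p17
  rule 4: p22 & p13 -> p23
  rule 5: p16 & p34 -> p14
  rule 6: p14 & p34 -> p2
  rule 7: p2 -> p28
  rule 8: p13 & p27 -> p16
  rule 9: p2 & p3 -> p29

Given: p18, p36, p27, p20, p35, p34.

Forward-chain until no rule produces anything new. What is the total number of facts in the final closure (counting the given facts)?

Round 1 — rule 1, rule 3, derive p13, p17.
Round 2 — rule 2, rule 8, derive p3, p16.
Round 3 — rule 5, derive p14.
Round 4 — rule 6, derive p2.
Round 5 — rule 7, rule 9, derive p28, p29.
Closure: {p13, p14, p16, p17, p18, p2, p20, p27, p28, p29, p3, p34, p35, p36} — 14 facts.

14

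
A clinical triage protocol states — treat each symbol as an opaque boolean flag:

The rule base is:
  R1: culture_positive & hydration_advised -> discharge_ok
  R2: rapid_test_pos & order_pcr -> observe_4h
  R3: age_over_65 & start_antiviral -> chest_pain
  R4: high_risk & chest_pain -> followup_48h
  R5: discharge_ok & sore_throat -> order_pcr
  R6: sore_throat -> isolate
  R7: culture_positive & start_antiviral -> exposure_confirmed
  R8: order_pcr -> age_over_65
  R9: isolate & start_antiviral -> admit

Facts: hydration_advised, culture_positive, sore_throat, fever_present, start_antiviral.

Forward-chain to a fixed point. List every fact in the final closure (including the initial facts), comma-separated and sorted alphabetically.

[1] R1 [culture_positive & hydration_advised -> discharge_ok]; R6 [sore_throat -> isolate]; R7 [culture_positive & start_antiviral -> exposure_confirmed]. ⇒ new: discharge_ok, isolate, exposure_confirmed.
[2] R5 [discharge_ok & sore_throat -> order_pcr]; R9 [isolate & start_antiviral -> admit]. ⇒ new: order_pcr, admit.
[3] R8 [order_pcr -> age_over_65]. ⇒ new: age_over_65.
[4] R3 [age_over_65 & start_antiviral -> chest_pain]. ⇒ new: chest_pain.

admit, age_over_65, chest_pain, culture_positive, discharge_ok, exposure_confirmed, fever_present, hydration_advised, isolate, order_pcr, sore_throat, start_antiviral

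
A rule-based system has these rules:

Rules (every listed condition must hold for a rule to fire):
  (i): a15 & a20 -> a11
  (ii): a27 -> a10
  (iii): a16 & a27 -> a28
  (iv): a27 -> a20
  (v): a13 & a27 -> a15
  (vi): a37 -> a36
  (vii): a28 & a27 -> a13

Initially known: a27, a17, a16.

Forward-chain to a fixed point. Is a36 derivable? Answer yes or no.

no

Round 1 — (ii), (iii), (iv), derive a10, a28, a20.
Round 2 — (vii), derive a13.
Round 3 — (v), derive a15.
Round 4 — (i), derive a11.
Fixed point reached. a36 is concluded only by (vi); (vi) needs a37 (never derived).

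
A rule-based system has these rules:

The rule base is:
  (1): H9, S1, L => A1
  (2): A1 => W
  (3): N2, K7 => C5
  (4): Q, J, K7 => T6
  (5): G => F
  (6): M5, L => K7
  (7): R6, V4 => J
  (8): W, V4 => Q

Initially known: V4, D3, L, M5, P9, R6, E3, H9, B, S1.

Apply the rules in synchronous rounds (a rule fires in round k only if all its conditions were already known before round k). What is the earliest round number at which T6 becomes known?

[1] (1) [H9, S1, L => A1]; (6) [M5, L => K7]; (7) [R6, V4 => J]. ⇒ new: A1, K7, J.
[2] (2) [A1 => W]. ⇒ new: W.
[3] (8) [W, V4 => Q]. ⇒ new: Q.
[4] (4) [Q, J, K7 => T6]. ⇒ new: T6.
T6 first appears in round 4.

4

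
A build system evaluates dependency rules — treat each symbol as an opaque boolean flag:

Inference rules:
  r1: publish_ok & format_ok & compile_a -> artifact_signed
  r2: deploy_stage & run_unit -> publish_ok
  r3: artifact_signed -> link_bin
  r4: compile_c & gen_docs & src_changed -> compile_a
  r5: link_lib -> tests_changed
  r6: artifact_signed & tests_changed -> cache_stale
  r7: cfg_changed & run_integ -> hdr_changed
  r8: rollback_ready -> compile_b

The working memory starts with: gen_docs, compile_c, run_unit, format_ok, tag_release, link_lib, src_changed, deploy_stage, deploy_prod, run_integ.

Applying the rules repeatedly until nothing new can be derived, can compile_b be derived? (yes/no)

no

Round 1: r2 [deploy_stage & run_unit -> publish_ok]; r4 [compile_c & gen_docs & src_changed -> compile_a]; r5 [link_lib -> tests_changed]. New: publish_ok, compile_a, tests_changed.
Round 2: r1 [publish_ok & format_ok & compile_a -> artifact_signed]. New: artifact_signed.
Round 3: r3 [artifact_signed -> link_bin]; r6 [artifact_signed & tests_changed -> cache_stale]. New: link_bin, cache_stale.
Fixed point reached. compile_b is concluded only by r8; r8 needs rollback_ready (never derived).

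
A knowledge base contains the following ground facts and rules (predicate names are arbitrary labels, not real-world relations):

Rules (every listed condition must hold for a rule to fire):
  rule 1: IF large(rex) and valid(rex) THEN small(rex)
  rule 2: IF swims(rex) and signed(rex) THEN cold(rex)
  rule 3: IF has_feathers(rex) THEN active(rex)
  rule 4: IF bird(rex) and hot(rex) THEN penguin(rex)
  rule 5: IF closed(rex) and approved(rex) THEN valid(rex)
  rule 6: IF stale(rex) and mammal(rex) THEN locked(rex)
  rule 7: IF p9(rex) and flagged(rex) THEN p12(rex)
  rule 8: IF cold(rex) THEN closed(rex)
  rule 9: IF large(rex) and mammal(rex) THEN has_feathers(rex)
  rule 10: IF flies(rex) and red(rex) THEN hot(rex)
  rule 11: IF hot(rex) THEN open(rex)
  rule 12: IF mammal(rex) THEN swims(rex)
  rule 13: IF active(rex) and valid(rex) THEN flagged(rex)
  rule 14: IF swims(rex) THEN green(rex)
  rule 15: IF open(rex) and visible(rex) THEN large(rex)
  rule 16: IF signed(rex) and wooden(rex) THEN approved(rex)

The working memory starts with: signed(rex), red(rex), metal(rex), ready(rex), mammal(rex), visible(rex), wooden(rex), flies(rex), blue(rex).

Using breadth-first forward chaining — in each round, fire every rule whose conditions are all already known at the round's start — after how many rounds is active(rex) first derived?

5

Round 1: rule 10 [IF flies(rex) and red(rex) THEN hot(rex)]; rule 12 [IF mammal(rex) THEN swims(rex)]; rule 16 [IF signed(rex) and wooden(rex) THEN approved(rex)]. New: hot(rex), swims(rex), approved(rex).
Round 2: rule 2 [IF swims(rex) and signed(rex) THEN cold(rex)]; rule 11 [IF hot(rex) THEN open(rex)]; rule 14 [IF swims(rex) THEN green(rex)]. New: cold(rex), open(rex), green(rex).
Round 3: rule 8 [IF cold(rex) THEN closed(rex)]; rule 15 [IF open(rex) and visible(rex) THEN large(rex)]. New: closed(rex), large(rex).
Round 4: rule 5 [IF closed(rex) and approved(rex) THEN valid(rex)]; rule 9 [IF large(rex) and mammal(rex) THEN has_feathers(rex)]. New: valid(rex), has_feathers(rex).
Round 5: rule 1 [IF large(rex) and valid(rex) THEN small(rex)]; rule 3 [IF has_feathers(rex) THEN active(rex)]. New: small(rex), active(rex).
active(rex) first appears in round 5.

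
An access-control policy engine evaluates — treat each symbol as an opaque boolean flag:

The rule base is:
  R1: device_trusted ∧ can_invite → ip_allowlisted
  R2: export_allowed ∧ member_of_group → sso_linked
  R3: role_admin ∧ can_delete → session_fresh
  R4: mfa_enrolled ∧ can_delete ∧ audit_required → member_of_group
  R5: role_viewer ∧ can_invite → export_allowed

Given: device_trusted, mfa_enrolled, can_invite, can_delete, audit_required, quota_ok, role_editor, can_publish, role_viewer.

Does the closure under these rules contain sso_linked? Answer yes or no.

Round 1 fires R1, R4, R5, giving ip_allowlisted, member_of_group, export_allowed.
Round 2 fires R2, giving sso_linked.
sso_linked appears in round 2, so it is derivable.

yes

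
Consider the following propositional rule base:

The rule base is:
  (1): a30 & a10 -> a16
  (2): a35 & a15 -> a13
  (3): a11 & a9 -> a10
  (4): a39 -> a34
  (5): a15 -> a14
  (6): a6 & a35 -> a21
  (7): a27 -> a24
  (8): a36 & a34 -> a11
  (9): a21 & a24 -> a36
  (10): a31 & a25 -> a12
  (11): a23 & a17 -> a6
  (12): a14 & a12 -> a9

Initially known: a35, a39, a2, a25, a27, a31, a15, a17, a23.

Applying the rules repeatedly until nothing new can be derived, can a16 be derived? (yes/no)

no

Round 1 fires (2), (4), (5), (7), (10), (11), giving a13, a34, a14, a24, a12, a6.
Round 2 fires (6), (12), giving a21, a9.
Round 3 fires (9), giving a36.
Round 4 fires (8), giving a11.
Round 5 fires (3), giving a10.
Fixed point reached. a16 is concluded only by (1); (1) needs a30 (never derived).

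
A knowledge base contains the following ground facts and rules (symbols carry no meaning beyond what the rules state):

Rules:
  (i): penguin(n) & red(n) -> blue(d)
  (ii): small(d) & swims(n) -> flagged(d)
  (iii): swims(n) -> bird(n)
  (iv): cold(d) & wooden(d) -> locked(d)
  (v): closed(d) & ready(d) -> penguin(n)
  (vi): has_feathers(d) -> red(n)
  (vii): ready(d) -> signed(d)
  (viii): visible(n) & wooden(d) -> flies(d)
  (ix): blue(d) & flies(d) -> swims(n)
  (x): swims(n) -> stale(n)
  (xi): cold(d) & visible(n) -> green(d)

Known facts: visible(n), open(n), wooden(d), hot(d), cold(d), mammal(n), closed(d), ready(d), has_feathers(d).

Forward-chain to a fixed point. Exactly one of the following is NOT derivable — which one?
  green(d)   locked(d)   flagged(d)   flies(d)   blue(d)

flagged(d)

Round 1: (iv) [cold(d) & wooden(d) -> locked(d)]; (v) [closed(d) & ready(d) -> penguin(n)]; (vi) [has_feathers(d) -> red(n)]; (vii) [ready(d) -> signed(d)]; (viii) [visible(n) & wooden(d) -> flies(d)]; (xi) [cold(d) & visible(n) -> green(d)]. New: locked(d), penguin(n), red(n), signed(d), flies(d), green(d).
Round 2: (i) [penguin(n) & red(n) -> blue(d)]. New: blue(d).
Round 3: (ix) [blue(d) & flies(d) -> swims(n)]. New: swims(n).
Round 4: (iii) [swims(n) -> bird(n)]; (x) [swims(n) -> stale(n)]. New: bird(n), stale(n).
Derived: green(d) (round 1), locked(d) (round 1), flies(d) (round 1), blue(d) (round 2). flagged(d) never appears in any round.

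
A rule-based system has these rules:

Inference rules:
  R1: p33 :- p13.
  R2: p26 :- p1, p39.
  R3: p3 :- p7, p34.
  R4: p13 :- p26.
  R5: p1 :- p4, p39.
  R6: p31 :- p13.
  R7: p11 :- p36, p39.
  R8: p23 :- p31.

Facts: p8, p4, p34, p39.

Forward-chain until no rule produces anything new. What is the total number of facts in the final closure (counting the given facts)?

Round 1 fires R5, giving p1.
Round 2 fires R2, giving p26.
Round 3 fires R4, giving p13.
Round 4 fires R1, R6, giving p33, p31.
Round 5 fires R8, giving p23.
Closure: {p1, p13, p23, p26, p31, p33, p34, p39, p4, p8} — 10 facts.

10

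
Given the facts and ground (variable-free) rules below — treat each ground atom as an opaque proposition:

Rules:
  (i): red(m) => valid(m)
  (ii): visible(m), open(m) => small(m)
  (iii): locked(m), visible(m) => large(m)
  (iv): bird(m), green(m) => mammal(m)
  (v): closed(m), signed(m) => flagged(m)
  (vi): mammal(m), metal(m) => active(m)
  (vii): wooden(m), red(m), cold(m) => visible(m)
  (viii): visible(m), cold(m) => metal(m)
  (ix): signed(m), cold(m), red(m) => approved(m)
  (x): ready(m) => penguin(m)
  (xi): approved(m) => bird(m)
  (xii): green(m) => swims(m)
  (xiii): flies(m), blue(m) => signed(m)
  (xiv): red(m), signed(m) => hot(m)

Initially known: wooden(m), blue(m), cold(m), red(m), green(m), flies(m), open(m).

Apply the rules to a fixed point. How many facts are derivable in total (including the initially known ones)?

Round 1: (i) [red(m) => valid(m)]; (vii) [wooden(m), red(m), cold(m) => visible(m)]; (xii) [green(m) => swims(m)]; (xiii) [flies(m), blue(m) => signed(m)]. New: valid(m), visible(m), swims(m), signed(m).
Round 2: (ii) [visible(m), open(m) => small(m)]; (viii) [visible(m), cold(m) => metal(m)]; (ix) [signed(m), cold(m), red(m) => approved(m)]; (xiv) [red(m), signed(m) => hot(m)]. New: small(m), metal(m), approved(m), hot(m).
Round 3: (xi) [approved(m) => bird(m)]. New: bird(m).
Round 4: (iv) [bird(m), green(m) => mammal(m)]. New: mammal(m).
Round 5: (vi) [mammal(m), metal(m) => active(m)]. New: active(m).
Closure: {active(m), approved(m), bird(m), blue(m), cold(m), flies(m), green(m), hot(m), mammal(m), metal(m), open(m), red(m), signed(m), small(m), swims(m), valid(m), visible(m), wooden(m)} — 18 facts.

18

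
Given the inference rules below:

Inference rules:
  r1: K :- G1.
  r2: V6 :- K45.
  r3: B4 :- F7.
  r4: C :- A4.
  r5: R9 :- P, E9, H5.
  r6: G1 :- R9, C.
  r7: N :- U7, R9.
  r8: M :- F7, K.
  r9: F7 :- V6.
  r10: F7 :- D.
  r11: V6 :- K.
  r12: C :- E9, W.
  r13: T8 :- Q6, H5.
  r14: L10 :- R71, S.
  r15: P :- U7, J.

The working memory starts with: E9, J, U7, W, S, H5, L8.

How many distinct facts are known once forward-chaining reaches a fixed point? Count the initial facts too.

17

Round 1 fires r12, r15, giving C, P.
Round 2 fires r5, giving R9.
Round 3 fires r6, r7, giving G1, N.
Round 4 fires r1, giving K.
Round 5 fires r11, giving V6.
Round 6 fires r9, giving F7.
Round 7 fires r3, r8, giving B4, M.
Closure: {B4, C, E9, F7, G1, H5, J, K, L8, M, N, P, R9, S, U7, V6, W} — 17 facts.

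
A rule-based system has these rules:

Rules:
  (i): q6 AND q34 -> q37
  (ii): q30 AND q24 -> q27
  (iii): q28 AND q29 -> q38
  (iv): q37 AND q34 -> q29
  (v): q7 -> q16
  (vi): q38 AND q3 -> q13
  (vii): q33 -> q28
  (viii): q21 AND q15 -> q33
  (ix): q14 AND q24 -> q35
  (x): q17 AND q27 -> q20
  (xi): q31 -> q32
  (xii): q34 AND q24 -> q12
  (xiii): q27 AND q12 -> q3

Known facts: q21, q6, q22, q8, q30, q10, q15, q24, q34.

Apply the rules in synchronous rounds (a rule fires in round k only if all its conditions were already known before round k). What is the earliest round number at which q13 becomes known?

4

Round 1 fires (i), (ii), (viii), (xii), giving q37, q27, q33, q12.
Round 2 fires (iv), (vii), (xiii), giving q29, q28, q3.
Round 3 fires (iii), giving q38.
Round 4 fires (vi), giving q13.
q13 first appears in round 4.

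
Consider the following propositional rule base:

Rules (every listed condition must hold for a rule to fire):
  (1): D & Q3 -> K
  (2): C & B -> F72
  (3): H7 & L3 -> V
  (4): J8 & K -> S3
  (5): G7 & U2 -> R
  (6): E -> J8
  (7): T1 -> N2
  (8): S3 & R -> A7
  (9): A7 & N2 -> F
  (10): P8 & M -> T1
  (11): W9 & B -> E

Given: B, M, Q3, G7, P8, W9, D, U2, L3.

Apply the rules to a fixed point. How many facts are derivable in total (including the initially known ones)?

Round 1: (1) [D & Q3 -> K]; (5) [G7 & U2 -> R]; (10) [P8 & M -> T1]; (11) [W9 & B -> E]. New: K, R, T1, E.
Round 2: (6) [E -> J8]; (7) [T1 -> N2]. New: J8, N2.
Round 3: (4) [J8 & K -> S3]. New: S3.
Round 4: (8) [S3 & R -> A7]. New: A7.
Round 5: (9) [A7 & N2 -> F]. New: F.
Closure: {A7, B, D, E, F, G7, J8, K, L3, M, N2, P8, Q3, R, S3, T1, U2, W9} — 18 facts.

18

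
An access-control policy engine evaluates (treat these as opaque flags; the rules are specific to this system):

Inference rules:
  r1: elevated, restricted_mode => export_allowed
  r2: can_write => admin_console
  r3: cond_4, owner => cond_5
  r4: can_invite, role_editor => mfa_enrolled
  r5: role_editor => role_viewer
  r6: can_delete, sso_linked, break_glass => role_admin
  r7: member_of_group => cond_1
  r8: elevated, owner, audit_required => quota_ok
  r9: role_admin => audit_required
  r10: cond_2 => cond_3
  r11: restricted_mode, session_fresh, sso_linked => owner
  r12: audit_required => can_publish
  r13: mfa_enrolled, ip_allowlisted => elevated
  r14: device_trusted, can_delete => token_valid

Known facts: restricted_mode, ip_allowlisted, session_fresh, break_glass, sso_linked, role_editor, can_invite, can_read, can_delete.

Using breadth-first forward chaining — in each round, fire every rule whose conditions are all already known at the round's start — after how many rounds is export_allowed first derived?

Round 1: r4 [can_invite, role_editor => mfa_enrolled]; r5 [role_editor => role_viewer]; r6 [can_delete, sso_linked, break_glass => role_admin]; r11 [restricted_mode, session_fresh, sso_linked => owner]. New: mfa_enrolled, role_viewer, role_admin, owner.
Round 2: r9 [role_admin => audit_required]; r13 [mfa_enrolled, ip_allowlisted => elevated]. New: audit_required, elevated.
Round 3: r1 [elevated, restricted_mode => export_allowed]; r8 [elevated, owner, audit_required => quota_ok]; r12 [audit_required => can_publish]. New: export_allowed, quota_ok, can_publish.
export_allowed first appears in round 3.

3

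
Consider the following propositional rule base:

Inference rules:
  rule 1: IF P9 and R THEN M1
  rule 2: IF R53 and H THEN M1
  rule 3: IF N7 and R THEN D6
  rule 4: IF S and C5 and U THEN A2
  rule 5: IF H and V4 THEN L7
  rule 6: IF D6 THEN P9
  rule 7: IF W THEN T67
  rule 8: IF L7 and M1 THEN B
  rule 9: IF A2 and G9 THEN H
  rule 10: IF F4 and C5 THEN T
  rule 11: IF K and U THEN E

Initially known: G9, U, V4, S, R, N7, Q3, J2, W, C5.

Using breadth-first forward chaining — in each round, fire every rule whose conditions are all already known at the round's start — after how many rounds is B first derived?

[1] rule 3 [IF N7 and R THEN D6]; rule 4 [IF S and C5 and U THEN A2]; rule 7 [IF W THEN T67]. ⇒ new: D6, A2, T67.
[2] rule 6 [IF D6 THEN P9]; rule 9 [IF A2 and G9 THEN H]. ⇒ new: P9, H.
[3] rule 1 [IF P9 and R THEN M1]; rule 5 [IF H and V4 THEN L7]. ⇒ new: M1, L7.
[4] rule 8 [IF L7 and M1 THEN B]. ⇒ new: B.
B first appears in round 4.

4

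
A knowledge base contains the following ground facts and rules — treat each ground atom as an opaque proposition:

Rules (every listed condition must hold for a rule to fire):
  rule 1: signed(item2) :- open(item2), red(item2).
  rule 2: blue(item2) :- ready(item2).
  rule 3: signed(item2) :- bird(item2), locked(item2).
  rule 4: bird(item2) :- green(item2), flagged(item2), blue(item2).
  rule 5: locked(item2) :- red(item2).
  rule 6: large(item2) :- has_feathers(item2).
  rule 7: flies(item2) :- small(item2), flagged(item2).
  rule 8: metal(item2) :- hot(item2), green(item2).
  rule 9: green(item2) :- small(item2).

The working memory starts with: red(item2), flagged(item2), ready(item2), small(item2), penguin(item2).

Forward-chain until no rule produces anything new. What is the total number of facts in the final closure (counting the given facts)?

11

Round 1 fires rule 2, rule 5, rule 7, rule 9, giving blue(item2), locked(item2), flies(item2), green(item2).
Round 2 fires rule 4, giving bird(item2).
Round 3 fires rule 3, giving signed(item2).
Closure: {bird(item2), blue(item2), flagged(item2), flies(item2), green(item2), locked(item2), penguin(item2), ready(item2), red(item2), signed(item2), small(item2)} — 11 facts.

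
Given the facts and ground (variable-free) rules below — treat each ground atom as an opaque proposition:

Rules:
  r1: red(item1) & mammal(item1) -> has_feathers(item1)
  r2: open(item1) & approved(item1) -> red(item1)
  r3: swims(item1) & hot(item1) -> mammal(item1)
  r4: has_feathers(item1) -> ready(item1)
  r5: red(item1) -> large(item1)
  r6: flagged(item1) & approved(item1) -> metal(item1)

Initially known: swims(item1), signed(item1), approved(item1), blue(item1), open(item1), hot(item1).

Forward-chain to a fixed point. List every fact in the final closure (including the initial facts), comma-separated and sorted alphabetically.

Round 1 fires r2, r3, giving red(item1), mammal(item1).
Round 2 fires r1, r5, giving has_feathers(item1), large(item1).
Round 3 fires r4, giving ready(item1).

approved(item1), blue(item1), has_feathers(item1), hot(item1), large(item1), mammal(item1), open(item1), ready(item1), red(item1), signed(item1), swims(item1)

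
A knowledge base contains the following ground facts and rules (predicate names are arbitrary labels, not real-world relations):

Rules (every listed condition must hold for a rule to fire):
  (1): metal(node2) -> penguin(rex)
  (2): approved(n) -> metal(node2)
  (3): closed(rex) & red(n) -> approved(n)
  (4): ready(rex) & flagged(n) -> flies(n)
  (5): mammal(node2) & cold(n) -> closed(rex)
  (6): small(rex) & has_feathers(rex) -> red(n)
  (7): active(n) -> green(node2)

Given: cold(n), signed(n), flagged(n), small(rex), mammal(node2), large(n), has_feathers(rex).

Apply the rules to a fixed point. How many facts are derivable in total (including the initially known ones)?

12

Round 1 fires (5), (6), giving closed(rex), red(n).
Round 2 fires (3), giving approved(n).
Round 3 fires (2), giving metal(node2).
Round 4 fires (1), giving penguin(rex).
Closure: {approved(n), closed(rex), cold(n), flagged(n), has_feathers(rex), large(n), mammal(node2), metal(node2), penguin(rex), red(n), signed(n), small(rex)} — 12 facts.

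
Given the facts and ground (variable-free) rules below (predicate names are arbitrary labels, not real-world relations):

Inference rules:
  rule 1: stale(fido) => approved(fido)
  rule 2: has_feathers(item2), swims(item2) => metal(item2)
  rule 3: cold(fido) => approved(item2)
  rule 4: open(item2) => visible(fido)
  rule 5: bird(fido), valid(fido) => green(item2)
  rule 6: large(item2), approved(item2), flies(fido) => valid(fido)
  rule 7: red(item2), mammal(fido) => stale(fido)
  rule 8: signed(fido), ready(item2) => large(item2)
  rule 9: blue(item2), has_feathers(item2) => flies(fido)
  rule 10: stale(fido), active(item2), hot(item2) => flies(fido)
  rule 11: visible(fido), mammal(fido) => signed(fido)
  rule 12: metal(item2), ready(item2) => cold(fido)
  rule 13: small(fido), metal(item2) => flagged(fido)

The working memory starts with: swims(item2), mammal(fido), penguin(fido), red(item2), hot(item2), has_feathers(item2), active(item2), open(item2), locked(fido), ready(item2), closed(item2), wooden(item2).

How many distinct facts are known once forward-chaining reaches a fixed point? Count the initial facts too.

22

[1] rule 2 [has_feathers(item2), swims(item2) => metal(item2)]; rule 4 [open(item2) => visible(fido)]; rule 7 [red(item2), mammal(fido) => stale(fido)]. ⇒ new: metal(item2), visible(fido), stale(fido).
[2] rule 1 [stale(fido) => approved(fido)]; rule 10 [stale(fido), active(item2), hot(item2) => flies(fido)]; rule 11 [visible(fido), mammal(fido) => signed(fido)]; rule 12 [metal(item2), ready(item2) => cold(fido)]. ⇒ new: approved(fido), flies(fido), signed(fido), cold(fido).
[3] rule 3 [cold(fido) => approved(item2)]; rule 8 [signed(fido), ready(item2) => large(item2)]. ⇒ new: approved(item2), large(item2).
[4] rule 6 [large(item2), approved(item2), flies(fido) => valid(fido)]. ⇒ new: valid(fido).
Closure: {active(item2), approved(fido), approved(item2), closed(item2), cold(fido), flies(fido), has_feathers(item2), hot(item2), large(item2), locked(fido), mammal(fido), metal(item2), open(item2), penguin(fido), ready(item2), red(item2), signed(fido), stale(fido), swims(item2), valid(fido), visible(fido), wooden(item2)} — 22 facts.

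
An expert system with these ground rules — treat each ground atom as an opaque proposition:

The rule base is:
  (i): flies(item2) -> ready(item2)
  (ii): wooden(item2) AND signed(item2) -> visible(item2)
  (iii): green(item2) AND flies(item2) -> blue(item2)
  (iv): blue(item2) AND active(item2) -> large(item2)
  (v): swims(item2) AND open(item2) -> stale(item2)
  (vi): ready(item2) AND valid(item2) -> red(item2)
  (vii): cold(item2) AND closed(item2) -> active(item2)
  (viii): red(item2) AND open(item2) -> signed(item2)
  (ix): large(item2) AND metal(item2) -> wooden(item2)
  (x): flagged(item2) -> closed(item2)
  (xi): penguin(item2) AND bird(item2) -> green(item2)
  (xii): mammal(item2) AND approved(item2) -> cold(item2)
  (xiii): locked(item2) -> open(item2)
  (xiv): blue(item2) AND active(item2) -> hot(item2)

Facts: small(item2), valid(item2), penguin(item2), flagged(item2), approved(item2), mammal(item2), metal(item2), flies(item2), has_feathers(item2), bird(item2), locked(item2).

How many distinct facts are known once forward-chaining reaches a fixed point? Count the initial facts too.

24

Round 1 fires (i), (x), (xi), (xii), (xiii), giving ready(item2), closed(item2), green(item2), cold(item2), open(item2).
Round 2 fires (iii), (vi), (vii), giving blue(item2), red(item2), active(item2).
Round 3 fires (iv), (viii), (xiv), giving large(item2), signed(item2), hot(item2).
Round 4 fires (ix), giving wooden(item2).
Round 5 fires (ii), giving visible(item2).
Closure: {active(item2), approved(item2), bird(item2), blue(item2), closed(item2), cold(item2), flagged(item2), flies(item2), green(item2), has_feathers(item2), hot(item2), large(item2), locked(item2), mammal(item2), metal(item2), open(item2), penguin(item2), ready(item2), red(item2), signed(item2), small(item2), valid(item2), visible(item2), wooden(item2)} — 24 facts.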